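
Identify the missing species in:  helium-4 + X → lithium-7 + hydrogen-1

Conserve mass number: 4 + A = 7 + 1, so A = 4.
Conserve atomic number: 2 + Z = 3 + 1, so Z = 2.
A = 4 and Z = 2 is helium-4 — an alpha particle.

alpha particle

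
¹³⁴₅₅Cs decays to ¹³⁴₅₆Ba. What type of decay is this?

ΔA = 134 − 134 = 0; ΔZ = 56 − 55 = +1.
A is unchanged and Z rises by 1 — a neutron has become a proton (β⁻ decay).

beta-minus decay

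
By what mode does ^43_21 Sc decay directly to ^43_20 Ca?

ΔA = 43 − 43 = 0; ΔZ = 20 − 21 = -1.
A is unchanged and Z drops by 1 — a proton has become a neutron (β⁺ emission or electron capture).

beta-plus decay or electron capture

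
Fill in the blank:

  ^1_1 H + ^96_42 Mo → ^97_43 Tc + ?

gamma ray

Conserve mass number: 1 + 96 = 97 + A, so A = 0.
Conserve atomic number: 1 + 42 = 43 + Z, so Z = 0.
A = 0 and Z = 0 is ^0_0 γ — a gamma ray.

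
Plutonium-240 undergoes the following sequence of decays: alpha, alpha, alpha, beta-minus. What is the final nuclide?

Ac-228

Start: (A, Z) = (240, 94).
After α: (236, 92).
After α: (232, 90).
After α: (228, 88).
After β⁻: (228, 89).
Z = 89 is actinium.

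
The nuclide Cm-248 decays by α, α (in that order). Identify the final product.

Start: (A, Z) = (248, 96).
After α: (244, 94).
After α: (240, 92).
Z = 92 is uranium.

U-240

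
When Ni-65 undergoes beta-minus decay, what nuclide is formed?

Beta-minus decay: mass number changes by +0, atomic number by +1.
A: 65 = 65; Z: 28 + 1 = 29.
Z = 29 is copper, so the daughter is Cu-65.

Cu-65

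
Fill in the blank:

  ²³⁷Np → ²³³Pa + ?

Conserve mass number: 237 = 233 + A, so A = 4.
Conserve atomic number: 93 = 91 + Z, so Z = 2.
A = 4 and Z = 2 is ⁴He — an alpha particle.

alpha particle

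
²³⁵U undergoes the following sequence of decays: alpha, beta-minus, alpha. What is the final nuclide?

Ac-227

Start: (A, Z) = (235, 92).
After α: (231, 90).
After β⁻: (231, 91).
After α: (227, 89).
Z = 89 is actinium.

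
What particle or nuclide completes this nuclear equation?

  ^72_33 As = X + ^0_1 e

Ge-72

Conserve mass number: 72 = A + 0, so A = 72.
Conserve atomic number: 33 = Z + 1, so Z = 32.
Z = 32 is germanium, so the species is ^72_32 Ge.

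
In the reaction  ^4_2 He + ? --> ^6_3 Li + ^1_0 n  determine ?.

Conserve mass number: 4 + A = 6 + 1, so A = 3.
Conserve atomic number: 2 + Z = 3 + 0, so Z = 1.
A = 3 and Z = 1 is ^3_1 H — a triton.

triton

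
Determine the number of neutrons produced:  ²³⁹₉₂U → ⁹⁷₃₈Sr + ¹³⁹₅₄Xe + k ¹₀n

3

Conserve mass number: 239 = 97 + 139 + k, so k = 239 − 236 = 3.
Check atomic number: 92 = 38 + 54 + 0 = 92. ✓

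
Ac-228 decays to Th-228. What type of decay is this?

ΔA = 228 − 228 = 0; ΔZ = 90 − 89 = +1.
A is unchanged and Z rises by 1 — a neutron has become a proton (β⁻ decay).

beta-minus decay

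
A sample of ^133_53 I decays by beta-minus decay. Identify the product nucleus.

Xe-133

Beta-minus decay: mass number changes by +0, atomic number by +1.
A: 133 = 133; Z: 53 + 1 = 54.
Z = 54 is xenon, so the daughter is ^133_54 Xe.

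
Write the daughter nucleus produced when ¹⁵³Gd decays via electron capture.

Eu-153

Electron capture: mass number changes by +0, atomic number by -1.
A: 153 = 153; Z: 64 − 1 = 63.
Z = 63 is europium, so the daughter is ¹⁵³Eu.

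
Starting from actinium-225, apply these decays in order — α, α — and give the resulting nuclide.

Start: (A, Z) = (225, 89).
After α: (221, 87).
After α: (217, 85).
Z = 85 is astatine.

At-217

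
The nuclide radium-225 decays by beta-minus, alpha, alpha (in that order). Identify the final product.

Start: (A, Z) = (225, 88).
After β⁻: (225, 89).
After α: (221, 87).
After α: (217, 85).
Z = 85 is astatine.

At-217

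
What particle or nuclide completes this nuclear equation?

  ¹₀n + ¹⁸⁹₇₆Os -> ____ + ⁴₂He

W-186

Conserve mass number: 1 + 189 = A + 4, so A = 186.
Conserve atomic number: 0 + 76 = Z + 2, so Z = 74.
Z = 74 is tungsten, so the species is ¹⁸⁶₇₄W.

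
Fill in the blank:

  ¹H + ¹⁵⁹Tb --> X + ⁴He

Gd-156

Conserve mass number: 1 + 159 = A + 4, so A = 156.
Conserve atomic number: 1 + 65 = Z + 2, so Z = 64.
Z = 64 is gadolinium, so the species is ¹⁵⁶Gd.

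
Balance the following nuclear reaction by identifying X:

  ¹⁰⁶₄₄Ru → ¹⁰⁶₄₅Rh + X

beta-minus particle

Conserve mass number: 106 = 106 + A, so A = 0.
Conserve atomic number: 44 = 45 + Z, so Z = -1.
A = 0 and Z = -1 is ⁰₋₁e — a beta-minus particle.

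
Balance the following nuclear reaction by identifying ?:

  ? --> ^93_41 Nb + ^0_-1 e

Conserve mass number: A = 93 + 0, so A = 93.
Conserve atomic number: Z = 41 − 1, so Z = 40.
Z = 40 is zirconium, so the species is ^93_40 Zr.

Zr-93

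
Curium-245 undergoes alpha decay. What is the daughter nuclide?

Pu-241

Alpha decay: mass number changes by -4, atomic number by -2.
A: 245 − 4 = 241; Z: 96 − 2 = 94.
Z = 94 is plutonium, so the daughter is plutonium-241.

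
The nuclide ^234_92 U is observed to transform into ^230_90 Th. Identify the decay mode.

alpha decay

ΔA = 230 − 234 = -4; ΔZ = 90 − 92 = -2.
A drops by 4 and Z drops by 2 — the signature of alpha emission.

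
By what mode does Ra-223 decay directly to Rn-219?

ΔA = 219 − 223 = -4; ΔZ = 86 − 88 = -2.
A drops by 4 and Z drops by 2 — the signature of alpha emission.

alpha decay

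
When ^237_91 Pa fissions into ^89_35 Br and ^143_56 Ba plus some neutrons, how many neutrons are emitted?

5

Conserve mass number: 237 = 89 + 143 + k, so k = 237 − 232 = 5.
Check atomic number: 91 = 35 + 56 + 0 = 91. ✓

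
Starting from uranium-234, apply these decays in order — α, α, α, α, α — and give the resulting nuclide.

Start: (A, Z) = (234, 92).
After α: (230, 90).
After α: (226, 88).
After α: (222, 86).
After α: (218, 84).
After α: (214, 82).
Z = 82 is lead.

Pb-214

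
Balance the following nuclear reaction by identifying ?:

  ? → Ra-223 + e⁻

Fr-223

Conserve mass number: A = 223 + 0, so A = 223.
Conserve atomic number: Z = 88 − 1, so Z = 87.
Z = 87 is francium, so the species is Fr-223.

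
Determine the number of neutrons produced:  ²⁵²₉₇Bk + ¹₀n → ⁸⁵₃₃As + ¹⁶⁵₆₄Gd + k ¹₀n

3

Conserve mass number: 253 = 85 + 165 + k, so k = 253 − 250 = 3.
Check atomic number: 97 = 33 + 64 + 0 = 97. ✓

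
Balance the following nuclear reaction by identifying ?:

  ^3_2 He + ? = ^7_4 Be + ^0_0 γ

Conserve mass number: 3 + A = 7 + 0, so A = 4.
Conserve atomic number: 2 + Z = 4 + 0, so Z = 2.
A = 4 and Z = 2 is ^4_2 He — an alpha particle.

alpha particle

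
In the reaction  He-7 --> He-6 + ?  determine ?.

Conserve mass number: 7 = 6 + A, so A = 1.
Conserve atomic number: 2 = 2 + Z, so Z = 0.
A = 1 and Z = 0 is n — a neutron.

neutron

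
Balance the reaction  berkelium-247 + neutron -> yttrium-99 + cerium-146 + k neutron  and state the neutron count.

3

Conserve mass number: 248 = 99 + 146 + k, so k = 248 − 245 = 3.
Check atomic number: 97 = 39 + 58 + 0 = 97. ✓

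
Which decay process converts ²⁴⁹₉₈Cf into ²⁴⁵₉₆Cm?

ΔA = 245 − 249 = -4; ΔZ = 96 − 98 = -2.
A drops by 4 and Z drops by 2 — the signature of alpha emission.

alpha decay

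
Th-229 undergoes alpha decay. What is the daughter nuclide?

Alpha decay: mass number changes by -4, atomic number by -2.
A: 229 − 4 = 225; Z: 90 − 2 = 88.
Z = 88 is radium, so the daughter is Ra-225.

Ra-225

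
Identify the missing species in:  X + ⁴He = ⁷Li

triton

Conserve mass number: A + 4 = 7, so A = 3.
Conserve atomic number: Z + 2 = 3, so Z = 1.
A = 3 and Z = 1 is ³H — a triton.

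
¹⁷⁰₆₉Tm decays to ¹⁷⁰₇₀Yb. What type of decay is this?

beta-minus decay

ΔA = 170 − 170 = 0; ΔZ = 70 − 69 = +1.
A is unchanged and Z rises by 1 — a neutron has become a proton (β⁻ decay).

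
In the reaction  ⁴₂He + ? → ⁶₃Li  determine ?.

Conserve mass number: 4 + A = 6, so A = 2.
Conserve atomic number: 2 + Z = 3, so Z = 1.
A = 2 and Z = 1 is ²₁H — a deuteron.

deuteron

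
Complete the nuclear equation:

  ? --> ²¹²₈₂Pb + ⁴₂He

Po-216

Conserve mass number: A = 212 + 4, so A = 216.
Conserve atomic number: Z = 82 + 2, so Z = 84.
Z = 84 is polonium, so the species is ²¹⁶₈₄Po.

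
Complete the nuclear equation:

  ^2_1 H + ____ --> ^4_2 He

deuteron

Conserve mass number: 2 + A = 4, so A = 2.
Conserve atomic number: 1 + Z = 2, so Z = 1.
A = 2 and Z = 1 is ^2_1 H — a deuteron.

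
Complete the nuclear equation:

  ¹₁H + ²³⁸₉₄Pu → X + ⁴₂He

Np-235

Conserve mass number: 1 + 238 = A + 4, so A = 235.
Conserve atomic number: 1 + 94 = Z + 2, so Z = 93.
Z = 93 is neptunium, so the species is ²³⁵₉₃Np.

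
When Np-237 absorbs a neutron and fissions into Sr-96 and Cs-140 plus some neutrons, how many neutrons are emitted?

2

Conserve mass number: 238 = 96 + 140 + k, so k = 238 − 236 = 2.
Check atomic number: 93 = 38 + 55 + 0 = 93. ✓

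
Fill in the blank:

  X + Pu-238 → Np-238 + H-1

Conserve mass number: A + 238 = 238 + 1, so A = 1.
Conserve atomic number: Z + 94 = 93 + 1, so Z = 0.
A = 1 and Z = 0 is n — a neutron.

neutron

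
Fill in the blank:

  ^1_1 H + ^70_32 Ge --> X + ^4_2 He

Conserve mass number: 1 + 70 = A + 4, so A = 67.
Conserve atomic number: 1 + 32 = Z + 2, so Z = 31.
Z = 31 is gallium, so the species is ^67_31 Ga.

Ga-67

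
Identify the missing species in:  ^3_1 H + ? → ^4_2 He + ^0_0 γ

proton

Conserve mass number: 3 + A = 4 + 0, so A = 1.
Conserve atomic number: 1 + Z = 2 + 0, so Z = 1.
A = 1 and Z = 1 is ^1_1 H — a proton.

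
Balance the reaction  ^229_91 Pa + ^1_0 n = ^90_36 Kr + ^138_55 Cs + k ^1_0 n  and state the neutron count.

2

Conserve mass number: 230 = 90 + 138 + k, so k = 230 − 228 = 2.
Check atomic number: 91 = 36 + 55 + 0 = 91. ✓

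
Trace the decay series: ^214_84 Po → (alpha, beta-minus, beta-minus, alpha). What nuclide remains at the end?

Start: (A, Z) = (214, 84).
After α: (210, 82).
After β⁻: (210, 83).
After β⁻: (210, 84).
After α: (206, 82).
Z = 82 is lead.

Pb-206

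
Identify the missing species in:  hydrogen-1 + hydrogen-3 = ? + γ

Conserve mass number: 1 + 3 = A + 0, so A = 4.
Conserve atomic number: 1 + 1 = Z + 0, so Z = 2.
A = 4 and Z = 2 is helium-4 — an alpha particle.

He-4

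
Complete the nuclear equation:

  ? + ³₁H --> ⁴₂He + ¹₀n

deuteron

Conserve mass number: A + 3 = 4 + 1, so A = 2.
Conserve atomic number: Z + 1 = 2 + 0, so Z = 1.
A = 2 and Z = 1 is ²₁H — a deuteron.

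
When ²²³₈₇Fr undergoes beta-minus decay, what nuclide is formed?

Ra-223

Beta-minus decay: mass number changes by +0, atomic number by +1.
A: 223 = 223; Z: 87 + 1 = 88.
Z = 88 is radium, so the daughter is ²²³₈₈Ra.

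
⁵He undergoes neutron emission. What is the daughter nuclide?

He-4

Neutron emission: mass number changes by -1, atomic number by +0.
A: 5 − 1 = 4; Z: 2 = 2.
Z = 2 is helium, so the daughter is ⁴He.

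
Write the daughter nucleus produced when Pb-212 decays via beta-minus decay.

Beta-minus decay: mass number changes by +0, atomic number by +1.
A: 212 = 212; Z: 82 + 1 = 83.
Z = 83 is bismuth, so the daughter is Bi-212.

Bi-212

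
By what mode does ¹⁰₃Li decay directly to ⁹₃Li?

ΔA = 9 − 10 = -1; ΔZ = 3 − 3 = +0.
A drops by 1 with Z unchanged — a neutron was emitted.

neutron emission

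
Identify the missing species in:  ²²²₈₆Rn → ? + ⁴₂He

Conserve mass number: 222 = A + 4, so A = 218.
Conserve atomic number: 86 = Z + 2, so Z = 84.
Z = 84 is polonium, so the species is ²¹⁸₈₄Po.

Po-218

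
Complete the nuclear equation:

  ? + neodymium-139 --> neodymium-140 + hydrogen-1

Conserve mass number: A + 139 = 140 + 1, so A = 2.
Conserve atomic number: Z + 60 = 60 + 1, so Z = 1.
A = 2 and Z = 1 is hydrogen-2 — a deuteron.

deuteron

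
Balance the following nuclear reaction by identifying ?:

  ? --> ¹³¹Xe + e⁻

Conserve mass number: A = 131 + 0, so A = 131.
Conserve atomic number: Z = 54 − 1, so Z = 53.
Z = 53 is iodine, so the species is ¹³¹I.

I-131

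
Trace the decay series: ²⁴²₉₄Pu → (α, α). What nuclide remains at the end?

Start: (A, Z) = (242, 94).
After α: (238, 92).
After α: (234, 90).
Z = 90 is thorium.

Th-234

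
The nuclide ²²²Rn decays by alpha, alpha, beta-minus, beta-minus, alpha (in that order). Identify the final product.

Start: (A, Z) = (222, 86).
After α: (218, 84).
After α: (214, 82).
After β⁻: (214, 83).
After β⁻: (214, 84).
After α: (210, 82).
Z = 82 is lead.

Pb-210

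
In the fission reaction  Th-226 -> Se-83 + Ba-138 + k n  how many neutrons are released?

5

Conserve mass number: 226 = 83 + 138 + k, so k = 226 − 221 = 5.
Check atomic number: 90 = 34 + 56 + 0 = 90. ✓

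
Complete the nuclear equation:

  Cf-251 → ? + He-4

Conserve mass number: 251 = A + 4, so A = 247.
Conserve atomic number: 98 = Z + 2, so Z = 96.
Z = 96 is curium, so the species is Cm-247.

Cm-247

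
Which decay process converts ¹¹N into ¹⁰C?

proton emission

ΔA = 10 − 11 = -1; ΔZ = 6 − 7 = -1.
A drops by 1 and Z drops by 1 — a proton was emitted.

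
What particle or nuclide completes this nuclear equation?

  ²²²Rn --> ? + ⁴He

Po-218

Conserve mass number: 222 = A + 4, so A = 218.
Conserve atomic number: 86 = Z + 2, so Z = 84.
Z = 84 is polonium, so the species is ²¹⁸Po.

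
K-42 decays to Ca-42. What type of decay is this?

beta-minus decay

ΔA = 42 − 42 = 0; ΔZ = 20 − 19 = +1.
A is unchanged and Z rises by 1 — a neutron has become a proton (β⁻ decay).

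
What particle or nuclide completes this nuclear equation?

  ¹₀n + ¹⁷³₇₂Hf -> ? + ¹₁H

Lu-173

Conserve mass number: 1 + 173 = A + 1, so A = 173.
Conserve atomic number: 0 + 72 = Z + 1, so Z = 71.
Z = 71 is lutetium, so the species is ¹⁷³₇₁Lu.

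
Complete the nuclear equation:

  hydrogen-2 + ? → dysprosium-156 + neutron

Tb-155

Conserve mass number: 2 + A = 156 + 1, so A = 155.
Conserve atomic number: 1 + Z = 66 + 0, so Z = 65.
Z = 65 is terbium, so the species is terbium-155.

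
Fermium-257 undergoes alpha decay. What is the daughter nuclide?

Cf-253

Alpha decay: mass number changes by -4, atomic number by -2.
A: 257 − 4 = 253; Z: 100 − 2 = 98.
Z = 98 is californium, so the daughter is californium-253.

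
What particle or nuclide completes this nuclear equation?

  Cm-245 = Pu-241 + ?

alpha particle

Conserve mass number: 245 = 241 + A, so A = 4.
Conserve atomic number: 96 = 94 + Z, so Z = 2.
A = 4 and Z = 2 is He-4 — an alpha particle.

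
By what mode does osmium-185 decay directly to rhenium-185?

beta-plus decay or electron capture

ΔA = 185 − 185 = 0; ΔZ = 75 − 76 = -1.
A is unchanged and Z drops by 1 — a proton has become a neutron (β⁺ emission or electron capture).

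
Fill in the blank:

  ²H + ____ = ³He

proton

Conserve mass number: 2 + A = 3, so A = 1.
Conserve atomic number: 1 + Z = 2, so Z = 1.
A = 1 and Z = 1 is ¹H — a proton.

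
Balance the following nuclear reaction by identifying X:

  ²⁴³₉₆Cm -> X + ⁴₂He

Pu-239

Conserve mass number: 243 = A + 4, so A = 239.
Conserve atomic number: 96 = Z + 2, so Z = 94.
Z = 94 is plutonium, so the species is ²³⁹₉₄Pu.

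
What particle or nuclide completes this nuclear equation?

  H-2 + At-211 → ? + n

Conserve mass number: 2 + 211 = A + 1, so A = 212.
Conserve atomic number: 1 + 85 = Z + 0, so Z = 86.
Z = 86 is radon, so the species is Rn-212.

Rn-212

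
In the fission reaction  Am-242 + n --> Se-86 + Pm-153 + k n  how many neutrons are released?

4

Conserve mass number: 243 = 86 + 153 + k, so k = 243 − 239 = 4.
Check atomic number: 95 = 34 + 61 + 0 = 95. ✓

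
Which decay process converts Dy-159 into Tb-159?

beta-plus decay or electron capture

ΔA = 159 − 159 = 0; ΔZ = 65 − 66 = -1.
A is unchanged and Z drops by 1 — a proton has become a neutron (β⁺ emission or electron capture).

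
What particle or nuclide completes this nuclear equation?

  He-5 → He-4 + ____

neutron

Conserve mass number: 5 = 4 + A, so A = 1.
Conserve atomic number: 2 = 2 + Z, so Z = 0.
A = 1 and Z = 0 is n — a neutron.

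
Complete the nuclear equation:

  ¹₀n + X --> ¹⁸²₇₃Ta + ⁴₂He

Conserve mass number: 1 + A = 182 + 4, so A = 185.
Conserve atomic number: 0 + Z = 73 + 2, so Z = 75.
Z = 75 is rhenium, so the species is ¹⁸⁵₇₅Re.

Re-185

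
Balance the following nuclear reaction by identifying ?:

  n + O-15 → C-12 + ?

alpha particle

Conserve mass number: 1 + 15 = 12 + A, so A = 4.
Conserve atomic number: 0 + 8 = 6 + Z, so Z = 2.
A = 4 and Z = 2 is He-4 — an alpha particle.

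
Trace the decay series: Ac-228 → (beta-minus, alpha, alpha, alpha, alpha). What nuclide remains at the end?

Start: (A, Z) = (228, 89).
After β⁻: (228, 90).
After α: (224, 88).
After α: (220, 86).
After α: (216, 84).
After α: (212, 82).
Z = 82 is lead.

Pb-212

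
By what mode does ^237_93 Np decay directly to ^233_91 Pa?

alpha decay

ΔA = 233 − 237 = -4; ΔZ = 91 − 93 = -2.
A drops by 4 and Z drops by 2 — the signature of alpha emission.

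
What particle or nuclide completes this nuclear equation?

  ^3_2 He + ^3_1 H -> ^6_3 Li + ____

Conserve mass number: 3 + 3 = 6 + A, so A = 0.
Conserve atomic number: 2 + 1 = 3 + Z, so Z = 0.
A = 0 and Z = 0 is ^0_0 γ — a gamma ray.

gamma ray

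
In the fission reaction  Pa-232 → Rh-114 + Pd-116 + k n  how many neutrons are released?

2

Conserve mass number: 232 = 114 + 116 + k, so k = 232 − 230 = 2.
Check atomic number: 91 = 45 + 46 + 0 = 91. ✓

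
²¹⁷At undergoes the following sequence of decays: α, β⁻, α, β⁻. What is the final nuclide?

Start: (A, Z) = (217, 85).
After α: (213, 83).
After β⁻: (213, 84).
After α: (209, 82).
After β⁻: (209, 83).
Z = 83 is bismuth.

Bi-209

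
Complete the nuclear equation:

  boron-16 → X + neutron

B-15

Conserve mass number: 16 = A + 1, so A = 15.
Conserve atomic number: 5 = Z + 0, so Z = 5.
Z = 5 is boron, so the species is boron-15.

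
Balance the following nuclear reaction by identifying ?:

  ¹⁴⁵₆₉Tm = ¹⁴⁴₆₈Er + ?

Conserve mass number: 145 = 144 + A, so A = 1.
Conserve atomic number: 69 = 68 + Z, so Z = 1.
A = 1 and Z = 1 is ¹₁H — a proton.

proton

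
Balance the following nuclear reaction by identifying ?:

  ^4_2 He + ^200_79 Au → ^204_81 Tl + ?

Conserve mass number: 4 + 200 = 204 + A, so A = 0.
Conserve atomic number: 2 + 79 = 81 + Z, so Z = 0.
A = 0 and Z = 0 is ^0_0 γ — a gamma ray.

gamma ray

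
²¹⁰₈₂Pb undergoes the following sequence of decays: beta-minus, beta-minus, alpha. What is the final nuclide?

Start: (A, Z) = (210, 82).
After β⁻: (210, 83).
After β⁻: (210, 84).
After α: (206, 82).
Z = 82 is lead.

Pb-206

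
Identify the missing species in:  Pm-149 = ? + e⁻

Sm-149

Conserve mass number: 149 = A + 0, so A = 149.
Conserve atomic number: 61 = Z − 1, so Z = 62.
Z = 62 is samarium, so the species is Sm-149.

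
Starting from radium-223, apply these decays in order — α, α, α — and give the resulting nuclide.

Start: (A, Z) = (223, 88).
After α: (219, 86).
After α: (215, 84).
After α: (211, 82).
Z = 82 is lead.

Pb-211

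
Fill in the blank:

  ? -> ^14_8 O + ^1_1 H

Conserve mass number: A = 14 + 1, so A = 15.
Conserve atomic number: Z = 8 + 1, so Z = 9.
Z = 9 is fluorine, so the species is ^15_9 F.

F-15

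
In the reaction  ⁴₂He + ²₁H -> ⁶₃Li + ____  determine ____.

gamma ray

Conserve mass number: 4 + 2 = 6 + A, so A = 0.
Conserve atomic number: 2 + 1 = 3 + Z, so Z = 0.
A = 0 and Z = 0 is ⁰₀γ — a gamma ray.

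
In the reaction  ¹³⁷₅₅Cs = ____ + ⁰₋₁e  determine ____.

Conserve mass number: 137 = A + 0, so A = 137.
Conserve atomic number: 55 = Z − 1, so Z = 56.
Z = 56 is barium, so the species is ¹³⁷₅₆Ba.

Ba-137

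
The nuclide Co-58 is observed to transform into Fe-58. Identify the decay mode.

beta-plus decay or electron capture

ΔA = 58 − 58 = 0; ΔZ = 26 − 27 = -1.
A is unchanged and Z drops by 1 — a proton has become a neutron (β⁺ emission or electron capture).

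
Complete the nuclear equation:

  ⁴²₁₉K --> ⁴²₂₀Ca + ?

beta-minus particle

Conserve mass number: 42 = 42 + A, so A = 0.
Conserve atomic number: 19 = 20 + Z, so Z = -1.
A = 0 and Z = -1 is ⁰₋₁e — a beta-minus particle.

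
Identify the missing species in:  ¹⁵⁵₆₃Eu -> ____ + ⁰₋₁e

Gd-155

Conserve mass number: 155 = A + 0, so A = 155.
Conserve atomic number: 63 = Z − 1, so Z = 64.
Z = 64 is gadolinium, so the species is ¹⁵⁵₆₄Gd.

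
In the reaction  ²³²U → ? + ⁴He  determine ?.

Th-228

Conserve mass number: 232 = A + 4, so A = 228.
Conserve atomic number: 92 = Z + 2, so Z = 90.
Z = 90 is thorium, so the species is ²²⁸Th.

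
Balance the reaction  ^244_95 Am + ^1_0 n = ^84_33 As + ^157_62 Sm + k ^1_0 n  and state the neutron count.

4

Conserve mass number: 245 = 84 + 157 + k, so k = 245 − 241 = 4.
Check atomic number: 95 = 33 + 62 + 0 = 95. ✓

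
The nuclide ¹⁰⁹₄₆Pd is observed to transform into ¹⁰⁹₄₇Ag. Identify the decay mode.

beta-minus decay

ΔA = 109 − 109 = 0; ΔZ = 47 − 46 = +1.
A is unchanged and Z rises by 1 — a neutron has become a proton (β⁻ decay).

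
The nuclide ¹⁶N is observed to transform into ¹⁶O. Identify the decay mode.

ΔA = 16 − 16 = 0; ΔZ = 8 − 7 = +1.
A is unchanged and Z rises by 1 — a neutron has become a proton (β⁻ decay).

beta-minus decay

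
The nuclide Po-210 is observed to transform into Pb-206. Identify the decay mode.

alpha decay

ΔA = 206 − 210 = -4; ΔZ = 82 − 84 = -2.
A drops by 4 and Z drops by 2 — the signature of alpha emission.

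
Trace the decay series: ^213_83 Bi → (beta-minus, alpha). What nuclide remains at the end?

Start: (A, Z) = (213, 83).
After β⁻: (213, 84).
After α: (209, 82).
Z = 82 is lead.

Pb-209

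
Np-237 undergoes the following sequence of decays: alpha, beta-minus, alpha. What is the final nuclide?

Th-229

Start: (A, Z) = (237, 93).
After α: (233, 91).
After β⁻: (233, 92).
After α: (229, 90).
Z = 90 is thorium.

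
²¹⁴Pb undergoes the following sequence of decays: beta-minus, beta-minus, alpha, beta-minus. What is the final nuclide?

Start: (A, Z) = (214, 82).
After β⁻: (214, 83).
After β⁻: (214, 84).
After α: (210, 82).
After β⁻: (210, 83).
Z = 83 is bismuth.

Bi-210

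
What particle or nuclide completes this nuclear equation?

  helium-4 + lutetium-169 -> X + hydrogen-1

Conserve mass number: 4 + 169 = A + 1, so A = 172.
Conserve atomic number: 2 + 71 = Z + 1, so Z = 72.
Z = 72 is hafnium, so the species is hafnium-172.

Hf-172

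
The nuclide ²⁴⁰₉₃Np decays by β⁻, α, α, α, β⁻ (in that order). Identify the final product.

Ac-228

Start: (A, Z) = (240, 93).
After β⁻: (240, 94).
After α: (236, 92).
After α: (232, 90).
After α: (228, 88).
After β⁻: (228, 89).
Z = 89 is actinium.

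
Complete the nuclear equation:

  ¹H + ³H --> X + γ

Conserve mass number: 1 + 3 = A + 0, so A = 4.
Conserve atomic number: 1 + 1 = Z + 0, so Z = 2.
A = 4 and Z = 2 is ⁴He — an alpha particle.

He-4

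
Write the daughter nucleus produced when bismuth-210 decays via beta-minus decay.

Beta-minus decay: mass number changes by +0, atomic number by +1.
A: 210 = 210; Z: 83 + 1 = 84.
Z = 84 is polonium, so the daughter is polonium-210.

Po-210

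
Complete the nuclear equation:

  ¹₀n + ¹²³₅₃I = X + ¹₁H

Conserve mass number: 1 + 123 = A + 1, so A = 123.
Conserve atomic number: 0 + 53 = Z + 1, so Z = 52.
Z = 52 is tellurium, so the species is ¹²³₅₂Te.

Te-123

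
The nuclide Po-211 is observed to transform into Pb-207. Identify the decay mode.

alpha decay

ΔA = 207 − 211 = -4; ΔZ = 82 − 84 = -2.
A drops by 4 and Z drops by 2 — the signature of alpha emission.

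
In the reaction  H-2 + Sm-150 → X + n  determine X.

Eu-151

Conserve mass number: 2 + 150 = A + 1, so A = 151.
Conserve atomic number: 1 + 62 = Z + 0, so Z = 63.
Z = 63 is europium, so the species is Eu-151.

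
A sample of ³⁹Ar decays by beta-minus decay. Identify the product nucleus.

Beta-minus decay: mass number changes by +0, atomic number by +1.
A: 39 = 39; Z: 18 + 1 = 19.
Z = 19 is potassium, so the daughter is ³⁹K.

K-39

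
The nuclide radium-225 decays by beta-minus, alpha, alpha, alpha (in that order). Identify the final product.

Start: (A, Z) = (225, 88).
After β⁻: (225, 89).
After α: (221, 87).
After α: (217, 85).
After α: (213, 83).
Z = 83 is bismuth.

Bi-213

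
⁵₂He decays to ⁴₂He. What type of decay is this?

ΔA = 4 − 5 = -1; ΔZ = 2 − 2 = +0.
A drops by 1 with Z unchanged — a neutron was emitted.

neutron emission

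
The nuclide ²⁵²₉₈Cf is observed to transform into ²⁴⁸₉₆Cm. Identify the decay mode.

alpha decay

ΔA = 248 − 252 = -4; ΔZ = 96 − 98 = -2.
A drops by 4 and Z drops by 2 — the signature of alpha emission.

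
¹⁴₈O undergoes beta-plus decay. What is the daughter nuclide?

Beta-plus decay: mass number changes by +0, atomic number by -1.
A: 14 = 14; Z: 8 − 1 = 7.
Z = 7 is nitrogen, so the daughter is ¹⁴₇N.

N-14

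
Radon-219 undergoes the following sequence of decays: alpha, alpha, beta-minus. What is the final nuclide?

Bi-211

Start: (A, Z) = (219, 86).
After α: (215, 84).
After α: (211, 82).
After β⁻: (211, 83).
Z = 83 is bismuth.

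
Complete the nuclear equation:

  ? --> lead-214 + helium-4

Po-218

Conserve mass number: A = 214 + 4, so A = 218.
Conserve atomic number: Z = 82 + 2, so Z = 84.
Z = 84 is polonium, so the species is polonium-218.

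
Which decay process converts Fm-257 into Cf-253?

alpha decay

ΔA = 253 − 257 = -4; ΔZ = 98 − 100 = -2.
A drops by 4 and Z drops by 2 — the signature of alpha emission.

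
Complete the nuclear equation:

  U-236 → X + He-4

Conserve mass number: 236 = A + 4, so A = 232.
Conserve atomic number: 92 = Z + 2, so Z = 90.
Z = 90 is thorium, so the species is Th-232.

Th-232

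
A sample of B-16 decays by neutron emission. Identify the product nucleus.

B-15

Neutron emission: mass number changes by -1, atomic number by +0.
A: 16 − 1 = 15; Z: 5 = 5.
Z = 5 is boron, so the daughter is B-15.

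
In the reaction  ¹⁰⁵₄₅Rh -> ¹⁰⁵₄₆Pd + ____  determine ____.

beta-minus particle

Conserve mass number: 105 = 105 + A, so A = 0.
Conserve atomic number: 45 = 46 + Z, so Z = -1.
A = 0 and Z = -1 is ⁰₋₁e — a beta-minus particle.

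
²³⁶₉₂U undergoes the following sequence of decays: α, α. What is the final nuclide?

Start: (A, Z) = (236, 92).
After α: (232, 90).
After α: (228, 88).
Z = 88 is radium.

Ra-228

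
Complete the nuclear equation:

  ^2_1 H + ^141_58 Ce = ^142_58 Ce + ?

Conserve mass number: 2 + 141 = 142 + A, so A = 1.
Conserve atomic number: 1 + 58 = 58 + Z, so Z = 1.
A = 1 and Z = 1 is ^1_1 H — a proton.

proton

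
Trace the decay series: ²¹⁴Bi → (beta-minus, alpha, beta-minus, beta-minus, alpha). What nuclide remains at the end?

Pb-206

Start: (A, Z) = (214, 83).
After β⁻: (214, 84).
After α: (210, 82).
After β⁻: (210, 83).
After β⁻: (210, 84).
After α: (206, 82).
Z = 82 is lead.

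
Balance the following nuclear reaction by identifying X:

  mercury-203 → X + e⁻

Tl-203

Conserve mass number: 203 = A + 0, so A = 203.
Conserve atomic number: 80 = Z − 1, so Z = 81.
Z = 81 is thallium, so the species is thallium-203.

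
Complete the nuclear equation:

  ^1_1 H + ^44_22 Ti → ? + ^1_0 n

V-44

Conserve mass number: 1 + 44 = A + 1, so A = 44.
Conserve atomic number: 1 + 22 = Z + 0, so Z = 23.
Z = 23 is vanadium, so the species is ^44_23 V.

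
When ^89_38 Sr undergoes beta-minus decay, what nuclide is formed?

Beta-minus decay: mass number changes by +0, atomic number by +1.
A: 89 = 89; Z: 38 + 1 = 39.
Z = 39 is yttrium, so the daughter is ^89_39 Y.

Y-89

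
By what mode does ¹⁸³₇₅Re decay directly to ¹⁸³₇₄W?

ΔA = 183 − 183 = 0; ΔZ = 74 − 75 = -1.
A is unchanged and Z drops by 1 — a proton has become a neutron (β⁺ emission or electron capture).

beta-plus decay or electron capture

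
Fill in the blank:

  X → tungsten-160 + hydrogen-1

Conserve mass number: A = 160 + 1, so A = 161.
Conserve atomic number: Z = 74 + 1, so Z = 75.
Z = 75 is rhenium, so the species is rhenium-161.

Re-161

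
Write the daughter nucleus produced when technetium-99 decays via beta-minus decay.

Ru-99

Beta-minus decay: mass number changes by +0, atomic number by +1.
A: 99 = 99; Z: 43 + 1 = 44.
Z = 44 is ruthenium, so the daughter is ruthenium-99.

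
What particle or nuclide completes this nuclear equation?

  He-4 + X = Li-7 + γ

triton

Conserve mass number: 4 + A = 7 + 0, so A = 3.
Conserve atomic number: 2 + Z = 3 + 0, so Z = 1.
A = 3 and Z = 1 is H-3 — a triton.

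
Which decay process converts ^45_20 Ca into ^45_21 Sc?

ΔA = 45 − 45 = 0; ΔZ = 21 − 20 = +1.
A is unchanged and Z rises by 1 — a neutron has become a proton (β⁻ decay).

beta-minus decay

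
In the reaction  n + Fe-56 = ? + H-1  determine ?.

Mn-56

Conserve mass number: 1 + 56 = A + 1, so A = 56.
Conserve atomic number: 0 + 26 = Z + 1, so Z = 25.
Z = 25 is manganese, so the species is Mn-56.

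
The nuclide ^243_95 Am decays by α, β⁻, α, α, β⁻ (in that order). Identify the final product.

Start: (A, Z) = (243, 95).
After α: (239, 93).
After β⁻: (239, 94).
After α: (235, 92).
After α: (231, 90).
After β⁻: (231, 91).
Z = 91 is protactinium.

Pa-231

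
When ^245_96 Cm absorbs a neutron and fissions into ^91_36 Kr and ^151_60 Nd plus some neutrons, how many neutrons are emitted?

Conserve mass number: 246 = 91 + 151 + k, so k = 246 − 242 = 4.
Check atomic number: 96 = 36 + 60 + 0 = 96. ✓

4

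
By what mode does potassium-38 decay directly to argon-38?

ΔA = 38 − 38 = 0; ΔZ = 18 − 19 = -1.
A is unchanged and Z drops by 1 — a proton has become a neutron (β⁺ emission or electron capture).

beta-plus decay or electron capture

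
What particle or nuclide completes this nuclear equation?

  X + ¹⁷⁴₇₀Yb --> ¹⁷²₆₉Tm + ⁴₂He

deuteron

Conserve mass number: A + 174 = 172 + 4, so A = 2.
Conserve atomic number: Z + 70 = 69 + 2, so Z = 1.
A = 2 and Z = 1 is ²₁H — a deuteron.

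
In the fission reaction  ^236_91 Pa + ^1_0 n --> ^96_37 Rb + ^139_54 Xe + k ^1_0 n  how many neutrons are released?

2

Conserve mass number: 237 = 96 + 139 + k, so k = 237 − 235 = 2.
Check atomic number: 91 = 37 + 54 + 0 = 91. ✓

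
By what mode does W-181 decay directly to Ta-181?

beta-plus decay or electron capture

ΔA = 181 − 181 = 0; ΔZ = 73 − 74 = -1.
A is unchanged and Z drops by 1 — a proton has become a neutron (β⁺ emission or electron capture).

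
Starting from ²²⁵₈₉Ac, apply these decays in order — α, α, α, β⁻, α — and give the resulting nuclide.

Start: (A, Z) = (225, 89).
After α: (221, 87).
After α: (217, 85).
After α: (213, 83).
After β⁻: (213, 84).
After α: (209, 82).
Z = 82 is lead.

Pb-209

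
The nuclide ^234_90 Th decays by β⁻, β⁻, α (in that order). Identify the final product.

Th-230

Start: (A, Z) = (234, 90).
After β⁻: (234, 91).
After β⁻: (234, 92).
After α: (230, 90).
Z = 90 is thorium.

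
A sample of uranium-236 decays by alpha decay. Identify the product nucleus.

Th-232

Alpha decay: mass number changes by -4, atomic number by -2.
A: 236 − 4 = 232; Z: 92 − 2 = 90.
Z = 90 is thorium, so the daughter is thorium-232.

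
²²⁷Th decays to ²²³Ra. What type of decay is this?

ΔA = 223 − 227 = -4; ΔZ = 88 − 90 = -2.
A drops by 4 and Z drops by 2 — the signature of alpha emission.

alpha decay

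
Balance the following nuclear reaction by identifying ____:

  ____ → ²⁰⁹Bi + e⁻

Pb-209

Conserve mass number: A = 209 + 0, so A = 209.
Conserve atomic number: Z = 83 − 1, so Z = 82.
Z = 82 is lead, so the species is ²⁰⁹Pb.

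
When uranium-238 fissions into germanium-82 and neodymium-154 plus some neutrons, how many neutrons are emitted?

Conserve mass number: 238 = 82 + 154 + k, so k = 238 − 236 = 2.
Check atomic number: 92 = 32 + 60 + 0 = 92. ✓

2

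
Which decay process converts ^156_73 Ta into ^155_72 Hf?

proton emission

ΔA = 155 − 156 = -1; ΔZ = 72 − 73 = -1.
A drops by 1 and Z drops by 1 — a proton was emitted.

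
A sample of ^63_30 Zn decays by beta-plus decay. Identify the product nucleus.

Beta-plus decay: mass number changes by +0, atomic number by -1.
A: 63 = 63; Z: 30 − 1 = 29.
Z = 29 is copper, so the daughter is ^63_29 Cu.

Cu-63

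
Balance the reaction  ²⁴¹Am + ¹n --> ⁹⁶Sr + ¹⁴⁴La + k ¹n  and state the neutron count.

2

Conserve mass number: 242 = 96 + 144 + k, so k = 242 − 240 = 2.
Check atomic number: 95 = 38 + 57 + 0 = 95. ✓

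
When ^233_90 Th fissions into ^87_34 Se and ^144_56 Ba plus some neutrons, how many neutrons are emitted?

Conserve mass number: 233 = 87 + 144 + k, so k = 233 − 231 = 2.
Check atomic number: 90 = 34 + 56 + 0 = 90. ✓

2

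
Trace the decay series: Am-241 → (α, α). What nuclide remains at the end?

Start: (A, Z) = (241, 95).
After α: (237, 93).
After α: (233, 91).
Z = 91 is protactinium.

Pa-233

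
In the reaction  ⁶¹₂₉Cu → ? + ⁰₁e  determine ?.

Ni-61

Conserve mass number: 61 = A + 0, so A = 61.
Conserve atomic number: 29 = Z + 1, so Z = 28.
Z = 28 is nickel, so the species is ⁶¹₂₈Ni.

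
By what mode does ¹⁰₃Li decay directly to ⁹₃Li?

neutron emission

ΔA = 9 − 10 = -1; ΔZ = 3 − 3 = +0.
A drops by 1 with Z unchanged — a neutron was emitted.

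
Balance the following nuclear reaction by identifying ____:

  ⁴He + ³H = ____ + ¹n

Li-6

Conserve mass number: 4 + 3 = A + 1, so A = 6.
Conserve atomic number: 2 + 1 = Z + 0, so Z = 3.
Z = 3 is lithium, so the species is ⁶Li.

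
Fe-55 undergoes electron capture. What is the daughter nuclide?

Mn-55

Electron capture: mass number changes by +0, atomic number by -1.
A: 55 = 55; Z: 26 − 1 = 25.
Z = 25 is manganese, so the daughter is Mn-55.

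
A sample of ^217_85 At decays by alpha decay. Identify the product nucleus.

Bi-213

Alpha decay: mass number changes by -4, atomic number by -2.
A: 217 − 4 = 213; Z: 85 − 2 = 83.
Z = 83 is bismuth, so the daughter is ^213_83 Bi.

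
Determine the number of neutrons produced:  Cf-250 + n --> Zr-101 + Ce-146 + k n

4

Conserve mass number: 251 = 101 + 146 + k, so k = 251 − 247 = 4.
Check atomic number: 98 = 40 + 58 + 0 = 98. ✓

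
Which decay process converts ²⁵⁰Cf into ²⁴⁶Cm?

alpha decay

ΔA = 246 − 250 = -4; ΔZ = 96 − 98 = -2.
A drops by 4 and Z drops by 2 — the signature of alpha emission.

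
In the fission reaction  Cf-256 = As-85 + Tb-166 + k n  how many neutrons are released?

5

Conserve mass number: 256 = 85 + 166 + k, so k = 256 − 251 = 5.
Check atomic number: 98 = 33 + 65 + 0 = 98. ✓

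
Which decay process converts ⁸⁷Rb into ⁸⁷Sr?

beta-minus decay

ΔA = 87 − 87 = 0; ΔZ = 38 − 37 = +1.
A is unchanged and Z rises by 1 — a neutron has become a proton (β⁻ decay).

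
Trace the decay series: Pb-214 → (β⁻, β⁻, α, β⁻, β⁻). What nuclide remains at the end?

Po-210

Start: (A, Z) = (214, 82).
After β⁻: (214, 83).
After β⁻: (214, 84).
After α: (210, 82).
After β⁻: (210, 83).
After β⁻: (210, 84).
Z = 84 is polonium.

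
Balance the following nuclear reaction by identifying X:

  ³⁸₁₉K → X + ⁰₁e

Conserve mass number: 38 = A + 0, so A = 38.
Conserve atomic number: 19 = Z + 1, so Z = 18.
Z = 18 is argon, so the species is ³⁸₁₈Ar.

Ar-38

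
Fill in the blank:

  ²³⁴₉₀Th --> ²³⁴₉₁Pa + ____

beta-minus particle

Conserve mass number: 234 = 234 + A, so A = 0.
Conserve atomic number: 90 = 91 + Z, so Z = -1.
A = 0 and Z = -1 is ⁰₋₁e — a beta-minus particle.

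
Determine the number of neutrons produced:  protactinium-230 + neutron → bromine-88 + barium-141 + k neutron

Conserve mass number: 231 = 88 + 141 + k, so k = 231 − 229 = 2.
Check atomic number: 91 = 35 + 56 + 0 = 91. ✓

2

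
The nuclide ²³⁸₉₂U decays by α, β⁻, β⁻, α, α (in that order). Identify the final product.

Ra-226

Start: (A, Z) = (238, 92).
After α: (234, 90).
After β⁻: (234, 91).
After β⁻: (234, 92).
After α: (230, 90).
After α: (226, 88).
Z = 88 is radium.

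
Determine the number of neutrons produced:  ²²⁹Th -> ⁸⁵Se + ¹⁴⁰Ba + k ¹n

4

Conserve mass number: 229 = 85 + 140 + k, so k = 229 − 225 = 4.
Check atomic number: 90 = 34 + 56 + 0 = 90. ✓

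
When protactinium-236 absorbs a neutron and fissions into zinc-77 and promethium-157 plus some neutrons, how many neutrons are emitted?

3

Conserve mass number: 237 = 77 + 157 + k, so k = 237 − 234 = 3.
Check atomic number: 91 = 30 + 61 + 0 = 91. ✓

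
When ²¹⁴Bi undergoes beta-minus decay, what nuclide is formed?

Po-214

Beta-minus decay: mass number changes by +0, atomic number by +1.
A: 214 = 214; Z: 83 + 1 = 84.
Z = 84 is polonium, so the daughter is ²¹⁴Po.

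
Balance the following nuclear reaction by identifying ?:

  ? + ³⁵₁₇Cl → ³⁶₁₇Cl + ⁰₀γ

neutron

Conserve mass number: A + 35 = 36 + 0, so A = 1.
Conserve atomic number: Z + 17 = 17 + 0, so Z = 0.
A = 1 and Z = 0 is ¹₀n — a neutron.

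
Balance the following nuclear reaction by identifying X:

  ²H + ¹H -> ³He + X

gamma ray

Conserve mass number: 2 + 1 = 3 + A, so A = 0.
Conserve atomic number: 1 + 1 = 2 + Z, so Z = 0.
A = 0 and Z = 0 is γ — a gamma ray.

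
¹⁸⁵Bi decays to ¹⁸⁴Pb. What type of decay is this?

ΔA = 184 − 185 = -1; ΔZ = 82 − 83 = -1.
A drops by 1 and Z drops by 1 — a proton was emitted.

proton emission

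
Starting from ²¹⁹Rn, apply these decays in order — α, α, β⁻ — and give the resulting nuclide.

Bi-211

Start: (A, Z) = (219, 86).
After α: (215, 84).
After α: (211, 82).
After β⁻: (211, 83).
Z = 83 is bismuth.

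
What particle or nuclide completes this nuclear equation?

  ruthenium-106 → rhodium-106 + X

beta-minus particle

Conserve mass number: 106 = 106 + A, so A = 0.
Conserve atomic number: 44 = 45 + Z, so Z = -1.
A = 0 and Z = -1 is e⁻ — a beta-minus particle.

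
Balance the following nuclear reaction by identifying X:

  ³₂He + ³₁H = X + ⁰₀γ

Li-6

Conserve mass number: 3 + 3 = A + 0, so A = 6.
Conserve atomic number: 2 + 1 = Z + 0, so Z = 3.
Z = 3 is lithium, so the species is ⁶₃Li.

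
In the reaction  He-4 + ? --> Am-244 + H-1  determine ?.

Conserve mass number: 4 + A = 244 + 1, so A = 241.
Conserve atomic number: 2 + Z = 95 + 1, so Z = 94.
Z = 94 is plutonium, so the species is Pu-241.

Pu-241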